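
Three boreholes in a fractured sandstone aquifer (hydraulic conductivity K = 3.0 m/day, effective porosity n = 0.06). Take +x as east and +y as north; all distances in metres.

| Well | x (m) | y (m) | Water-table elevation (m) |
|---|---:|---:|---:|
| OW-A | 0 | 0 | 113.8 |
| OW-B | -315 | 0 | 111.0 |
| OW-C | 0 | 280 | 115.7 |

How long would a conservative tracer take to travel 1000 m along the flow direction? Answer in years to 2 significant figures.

∂h/∂x = (111.0 − 113.8) / (-315 − 0) = +0.008889
∂h/∂y = (115.7 − 113.8) / (280 − 0) = +0.006786
|∇h| = √(0.008889² + 0.006786²) = 0.01118
Seepage velocity v = K·i/n = 3.0 × 0.01118 / 0.06 = 0.559 m/day.
t = 1000 / 0.559 = 1789 days = 4.9 years.

4.9 years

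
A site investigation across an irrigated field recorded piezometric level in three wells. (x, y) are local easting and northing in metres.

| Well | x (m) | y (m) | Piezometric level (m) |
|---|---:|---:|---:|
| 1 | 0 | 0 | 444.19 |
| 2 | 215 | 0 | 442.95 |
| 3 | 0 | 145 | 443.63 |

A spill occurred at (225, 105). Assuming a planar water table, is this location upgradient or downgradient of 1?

∂h/∂x = (442.95 − 444.19) / (215 − 0) = -0.005767
∂h/∂y = (443.63 − 444.19) / (145 − 0) = -0.003862
Head at (225, 105) = 444.19 + (-0.005767)·(225) + (-0.003862)·(105) = 442.49 m.
That is lower than the 444.19 m at 1, so the point is downgradient.

downgradient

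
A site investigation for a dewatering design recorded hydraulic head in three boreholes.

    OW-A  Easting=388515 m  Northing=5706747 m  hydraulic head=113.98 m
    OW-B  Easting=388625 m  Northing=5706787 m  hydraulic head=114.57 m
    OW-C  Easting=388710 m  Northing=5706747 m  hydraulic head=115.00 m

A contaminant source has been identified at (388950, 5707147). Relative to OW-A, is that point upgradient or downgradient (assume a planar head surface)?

upgradient

Differences from OW-A: to OW-B (Δx, Δy, Δh) = (110, 40, +0.59); to OW-C = (195, 0, +1.02).
Determinant of the coordinate differences = 110·0 − 195·40 = -7800.
∂h/∂x = [(+0.59)·0 − (+1.02)·40] / -7800 = +0.005231
∂h/∂y = [110·(+1.02) − 195·(+0.59)] / -7800 = +0.0003654
Head at (388950, 5707147) = 113.98 + (+0.005231)·(435) + (+0.0003654)·(400) = 116.40 m.
That is higher than the 113.98 m at OW-A, so the point is upgradient.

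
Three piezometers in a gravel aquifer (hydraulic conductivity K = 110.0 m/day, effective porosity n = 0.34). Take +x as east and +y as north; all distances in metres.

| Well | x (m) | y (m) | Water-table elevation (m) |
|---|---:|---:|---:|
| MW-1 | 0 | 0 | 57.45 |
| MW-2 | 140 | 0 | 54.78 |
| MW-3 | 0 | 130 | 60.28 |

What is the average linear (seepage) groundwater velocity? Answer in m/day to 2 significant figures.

∂h/∂x = (54.78 − 57.45) / (140 − 0) = -0.01907
∂h/∂y = (60.28 − 57.45) / (130 − 0) = +0.02177
|∇h| = √(-0.01907² + 0.02177²) = 0.02894
Seepage velocity v = K·i/n = 110.0 × 0.02894 / 0.34 = 9.363 m/day.

9.4 m/day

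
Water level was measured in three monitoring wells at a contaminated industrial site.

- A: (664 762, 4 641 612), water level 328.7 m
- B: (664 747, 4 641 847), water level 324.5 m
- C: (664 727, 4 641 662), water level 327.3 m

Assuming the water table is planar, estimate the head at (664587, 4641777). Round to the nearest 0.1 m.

323.1 m

Taking A as reference: B−A = (-15, 235, -4.2); C−A = (-35, 50, -1.4).
Determinant of the coordinate differences = (-15)·50 − (-35)·235 = 7475.
∂h/∂x = [(-4.2)·50 − (-1.4)·235] / 7475 = +0.01592
∂h/∂y = [(-15)·(-1.4) − (-35)·(-4.2)] / 7475 = -0.01686
h(664587, 4641777) = 328.7 + (+0.01592)·(-175) + (-0.01686)·(165) = 328.7 -2.786 -2.781 = 323.133 m.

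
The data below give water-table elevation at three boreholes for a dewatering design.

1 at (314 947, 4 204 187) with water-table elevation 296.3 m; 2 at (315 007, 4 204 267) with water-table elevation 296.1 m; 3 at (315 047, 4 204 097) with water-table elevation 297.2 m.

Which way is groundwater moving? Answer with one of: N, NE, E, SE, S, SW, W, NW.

Differences from 1: to 2 (Δx, Δy, Δh) = (60, 80, -0.2); to 3 = (100, -90, +0.9).
Solve a·Δx + b·Δy = Δh: det = 60·(-90) − 100·80 = -13400.
∂h/∂x = [(-0.2)·(-90) − (+0.9)·80] / -13400 = +0.004030
∂h/∂y = [60·(+0.9) − 100·(-0.2)] / -13400 = -0.005522
Flow = −∇h = (-0.004030 east, +0.005522 north), which points northwest.

NW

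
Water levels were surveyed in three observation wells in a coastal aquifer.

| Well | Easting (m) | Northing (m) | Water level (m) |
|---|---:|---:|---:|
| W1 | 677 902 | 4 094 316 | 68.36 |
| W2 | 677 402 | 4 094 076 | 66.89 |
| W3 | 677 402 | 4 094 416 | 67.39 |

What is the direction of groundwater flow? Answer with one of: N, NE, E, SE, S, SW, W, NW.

Taking W1 as reference: W2−W1 = (-500, -240, -1.47); W3−W1 = (-500, 100, -0.97).
Determinant of the coordinate differences = (-500)·100 − (-500)·(-240) = -170000.
∂h/∂x = [(-1.47)·100 − (-0.97)·(-240)] / -170000 = +0.002234
∂h/∂y = [(-500)·(-0.97) − (-500)·(-1.47)] / -170000 = +0.001471
Flow = −∇h = (-0.002234 east, -0.001471 north), which points southwest.

SW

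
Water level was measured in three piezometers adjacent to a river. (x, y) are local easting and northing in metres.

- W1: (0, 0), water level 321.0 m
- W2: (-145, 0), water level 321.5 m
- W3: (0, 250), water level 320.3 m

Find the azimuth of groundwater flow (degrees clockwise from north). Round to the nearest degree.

051°

∂h/∂x = (321.5 − 321.0) / (-145 − 0) = -0.003448
∂h/∂y = (320.3 − 321.0) / (250 − 0) = -0.002800
Flow direction (−∇h) has components (+0.003448 E, +0.002800 N).
Azimuth = atan2(E, N) = atan2(+0.003448, +0.002800) = 50.9° ≈ 051°.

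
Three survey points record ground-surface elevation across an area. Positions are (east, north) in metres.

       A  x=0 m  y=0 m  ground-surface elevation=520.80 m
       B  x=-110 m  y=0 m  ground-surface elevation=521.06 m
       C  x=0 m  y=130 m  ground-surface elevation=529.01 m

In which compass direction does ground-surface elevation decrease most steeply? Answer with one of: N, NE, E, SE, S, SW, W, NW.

S

∂z/∂x = (521.06 − 520.80) / (-110 − 0) = -0.002364
∂z/∂y = (529.01 − 520.80) / (130 − 0) = +0.06315
Steepest decrease is along −∇f = (+0.002364 E, -0.06315 N) → south.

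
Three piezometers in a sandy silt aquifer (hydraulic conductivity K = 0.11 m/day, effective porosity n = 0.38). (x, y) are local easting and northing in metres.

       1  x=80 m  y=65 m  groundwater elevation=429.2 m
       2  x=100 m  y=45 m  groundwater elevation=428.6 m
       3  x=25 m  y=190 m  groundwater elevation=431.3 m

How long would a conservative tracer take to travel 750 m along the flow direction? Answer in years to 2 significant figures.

290 years

Taking 1 as reference: 2−1 = (20, -20, -0.6); 3−1 = (-55, 125, +2.1).
Solve a·Δx + b·Δy = Δh: det = 20·125 − (-55)·(-20) = 1400.
∂h/∂x = [(-0.6)·125 − (+2.1)·(-20)] / 1400 = -0.02357
∂h/∂y = [20·(+2.1) − (-55)·(-0.6)] / 1400 = +0.006429
|∇h| = √(-0.02357² + 0.006429²) = 0.02443
Seepage velocity v = K·i/n = 0.11 × 0.02443 / 0.38 = 0.007072 m/day.
t = 750 / 0.007072 = 1.061e+05 days = 290 years.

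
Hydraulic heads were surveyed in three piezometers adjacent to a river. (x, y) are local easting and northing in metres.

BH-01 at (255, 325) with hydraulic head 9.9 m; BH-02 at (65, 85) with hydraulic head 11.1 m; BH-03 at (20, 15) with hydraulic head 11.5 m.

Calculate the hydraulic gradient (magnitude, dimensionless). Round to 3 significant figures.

Differences from BH-01: to BH-02 (Δx, Δy, Δh) = (-190, -240, +1.2); to BH-03 = (-235, -310, +1.6).
Solve a·Δx + b·Δy = Δh: det = (-190)·(-310) − (-235)·(-240) = 2500.
∂h/∂x = [(+1.2)·(-310) − (+1.6)·(-240)] / 2500 = +0.004800
∂h/∂y = [(-190)·(+1.6) − (-235)·(+1.2)] / 2500 = -0.008800
|∇h| = √(0.004800² + -0.008800²) = 0.01002

0.0100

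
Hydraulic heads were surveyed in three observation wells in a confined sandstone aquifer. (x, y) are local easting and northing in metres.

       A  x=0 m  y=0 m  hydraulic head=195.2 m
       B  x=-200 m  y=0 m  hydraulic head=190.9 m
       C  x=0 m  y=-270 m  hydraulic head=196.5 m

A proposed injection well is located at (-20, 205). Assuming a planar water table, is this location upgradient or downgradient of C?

downgradient

∂h/∂x = (190.9 − 195.2) / (-200 − 0) = +0.02150
∂h/∂y = (196.5 − 195.2) / (-270 − 0) = -0.004815
Head at (-20, 205) = 195.2 + (+0.02150)·(-20) + (-0.004815)·(205) = 193.78 m.
That is lower than the 196.5 m at C, so the point is downgradient.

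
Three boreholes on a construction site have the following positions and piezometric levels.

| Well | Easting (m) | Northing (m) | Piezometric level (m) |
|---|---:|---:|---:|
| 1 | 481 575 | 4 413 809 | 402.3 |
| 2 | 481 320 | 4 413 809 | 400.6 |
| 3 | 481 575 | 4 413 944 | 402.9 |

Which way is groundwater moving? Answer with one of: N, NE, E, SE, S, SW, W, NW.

SW

∂h/∂x = (400.6 − 402.3) / (481320 − 481575) = +0.006667
∂h/∂y = (402.9 − 402.3) / (4413944 − 4413809) = +0.004444
Flow = −∇h = (-0.006667 east, -0.004444 north), which points southwest.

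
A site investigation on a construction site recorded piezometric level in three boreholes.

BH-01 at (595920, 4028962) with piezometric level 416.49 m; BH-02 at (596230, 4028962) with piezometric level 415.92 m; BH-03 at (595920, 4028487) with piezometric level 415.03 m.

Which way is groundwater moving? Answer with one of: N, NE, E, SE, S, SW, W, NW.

SE

∂h/∂x = (415.92 − 416.49) / (596230 − 595920) = -0.001839
∂h/∂y = (415.03 − 416.49) / (4028487 − 4028962) = +0.003074
Flow = −∇h = (+0.001839 east, -0.003074 north), which points southeast.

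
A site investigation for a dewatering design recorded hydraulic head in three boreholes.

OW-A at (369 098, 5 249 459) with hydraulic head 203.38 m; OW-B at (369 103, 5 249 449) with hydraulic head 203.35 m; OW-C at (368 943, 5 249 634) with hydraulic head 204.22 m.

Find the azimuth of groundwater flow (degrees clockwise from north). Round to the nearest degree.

098°

Taking OW-A as reference: OW-B−OW-A = (5, -10, -0.03); OW-C−OW-A = (-155, 175, +0.84).
Solve a·Δx + b·Δy = Δh: det = 5·175 − (-155)·(-10) = -675.
∂h/∂x = [(-0.03)·175 − (+0.84)·(-10)] / -675 = -0.004667
∂h/∂y = [5·(+0.84) − (-155)·(-0.03)] / -675 = +0.0006667
Flow direction (−∇h) has components (+0.004667 E, -0.0006667 N).
Azimuth = atan2(E, N) = atan2(+0.004667, -0.0006667) = 98.1° ≈ 098°.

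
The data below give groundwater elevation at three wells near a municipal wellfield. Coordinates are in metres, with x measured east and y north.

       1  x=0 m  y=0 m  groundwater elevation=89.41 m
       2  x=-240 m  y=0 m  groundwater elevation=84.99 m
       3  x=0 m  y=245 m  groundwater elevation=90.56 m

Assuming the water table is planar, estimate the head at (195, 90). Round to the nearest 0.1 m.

93.4 m

∂h/∂x = (84.99 − 89.41) / (-240 − 0) = +0.01842
∂h/∂y = (90.56 − 89.41) / (245 − 0) = +0.004694
h(195, 90) = 89.41 + (+0.01842)·(195) + (+0.004694)·(90) = 89.41 +3.591 +0.422 = 93.424 m.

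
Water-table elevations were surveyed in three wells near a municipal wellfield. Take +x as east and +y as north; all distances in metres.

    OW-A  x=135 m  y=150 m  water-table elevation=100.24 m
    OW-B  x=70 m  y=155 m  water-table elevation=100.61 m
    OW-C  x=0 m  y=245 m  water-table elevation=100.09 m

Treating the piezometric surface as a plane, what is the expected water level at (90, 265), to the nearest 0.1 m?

Taking OW-A as reference: OW-B−OW-A = (-65, 5, +0.37); OW-C−OW-A = (-135, 95, -0.15).
Solve a·Δx + b·Δy = Δh: det = (-65)·95 − (-135)·5 = -5500.
∂h/∂x = [(+0.37)·95 − (-0.15)·5] / -5500 = -0.006527
∂h/∂y = [(-65)·(-0.15) − (-135)·(+0.37)] / -5500 = -0.01085
h(90, 265) = 100.24 + (-0.006527)·(-45) + (-0.01085)·(115) = 100.24 +0.294 -1.248 = 99.285 m.

99.3 m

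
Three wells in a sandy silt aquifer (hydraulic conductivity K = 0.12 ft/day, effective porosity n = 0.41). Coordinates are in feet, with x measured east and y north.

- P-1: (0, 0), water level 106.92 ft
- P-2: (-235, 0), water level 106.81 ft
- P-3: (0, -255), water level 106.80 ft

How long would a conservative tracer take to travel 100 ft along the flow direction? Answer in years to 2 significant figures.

1400 years

∂h/∂x = (106.81 − 106.92) / (-235 − 0) = +0.0004681
∂h/∂y = (106.80 − 106.92) / (-255 − 0) = +0.0004706
|∇h| = √(0.0004681² + 0.0004706²) = 0.0006638
Seepage velocity v = K·i/n = 0.12 × 0.0006638 / 0.41 = 0.0001943 ft/day.
t = 100 / 0.0001943 = 5.147e+05 days = 1.41e+03 years.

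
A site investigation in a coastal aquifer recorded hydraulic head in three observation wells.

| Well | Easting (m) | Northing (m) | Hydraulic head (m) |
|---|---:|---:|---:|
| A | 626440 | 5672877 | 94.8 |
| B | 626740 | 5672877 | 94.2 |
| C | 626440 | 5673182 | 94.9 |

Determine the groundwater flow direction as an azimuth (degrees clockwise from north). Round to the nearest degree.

099°

∂h/∂x = (94.2 − 94.8) / (626740 − 626440) = -0.002000
∂h/∂y = (94.9 − 94.8) / (5673182 − 5672877) = +0.0003279
Flow direction (−∇h) has components (+0.002000 E, -0.0003279 N).
Azimuth = atan2(E, N) = atan2(+0.002000, -0.0003279) = 99.3° ≈ 099°.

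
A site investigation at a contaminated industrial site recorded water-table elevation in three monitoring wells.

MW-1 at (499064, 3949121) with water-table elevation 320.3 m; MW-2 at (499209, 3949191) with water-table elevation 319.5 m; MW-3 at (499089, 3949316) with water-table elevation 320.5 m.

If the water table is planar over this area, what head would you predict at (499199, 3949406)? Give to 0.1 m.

320.0 m

Taking MW-1 as reference: MW-2−MW-1 = (145, 70, -0.8); MW-3−MW-1 = (25, 195, +0.2).
Solve a·Δx + b·Δy = Δh: det = 145·195 − 25·70 = 26525.
∂h/∂x = [(-0.8)·195 − (+0.2)·70] / 26525 = -0.006409
∂h/∂y = [145·(+0.2) − 25·(-0.8)] / 26525 = +0.001847
h(499199, 3949406) = 320.3 + (-0.006409)·(135) + (+0.001847)·(285) = 320.3 -0.865 +0.526 = 319.961 m.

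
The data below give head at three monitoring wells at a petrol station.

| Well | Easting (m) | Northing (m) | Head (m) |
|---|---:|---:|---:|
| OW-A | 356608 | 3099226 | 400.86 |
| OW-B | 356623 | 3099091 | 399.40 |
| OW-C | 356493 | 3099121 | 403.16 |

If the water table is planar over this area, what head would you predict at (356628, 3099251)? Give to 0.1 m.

Taking OW-A as reference: OW-B−OW-A = (15, -135, -1.46); OW-C−OW-A = (-115, -105, +2.30).
Solve a·Δx + b·Δy = Δh: det = 15·(-105) − (-115)·(-135) = -17100.
∂h/∂x = [(-1.46)·(-105) − (+2.30)·(-135)] / -17100 = -0.02712
∂h/∂y = [15·(+2.30) − (-115)·(-1.46)] / -17100 = +0.007801
h(356628, 3099251) = 400.86 + (-0.02712)·(20) + (+0.007801)·(25) = 400.86 -0.542 +0.195 = 400.513 m.

400.5 m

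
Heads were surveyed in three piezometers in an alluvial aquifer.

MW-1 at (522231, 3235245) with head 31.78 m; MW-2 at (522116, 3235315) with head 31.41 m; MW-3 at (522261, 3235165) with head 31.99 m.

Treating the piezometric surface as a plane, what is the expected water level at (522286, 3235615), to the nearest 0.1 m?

31.2 m

Differences from MW-1: to MW-2 (Δx, Δy, Δh) = (-115, 70, -0.37); to MW-3 = (30, -80, +0.21).
Determinant of the coordinate differences = (-115)·(-80) − 30·70 = 7100.
∂h/∂x = [(-0.37)·(-80) − (+0.21)·70] / 7100 = +0.002099
∂h/∂y = [(-115)·(+0.21) − 30·(-0.37)] / 7100 = -0.001838
h(522286, 3235615) = 31.78 + (+0.002099)·(55) + (-0.001838)·(370) = 31.78 +0.115 -0.680 = 31.215 m.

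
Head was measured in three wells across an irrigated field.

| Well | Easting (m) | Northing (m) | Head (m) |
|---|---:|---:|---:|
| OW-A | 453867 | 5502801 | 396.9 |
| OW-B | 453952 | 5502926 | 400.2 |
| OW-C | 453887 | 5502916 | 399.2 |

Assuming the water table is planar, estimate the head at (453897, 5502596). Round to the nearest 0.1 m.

With h = a·x + b·y + c and OW-A as origin, the differences give:
  85·a + 125·b = +3.3
  20·a + 115·b = +2.3
Eliminate b (×115 and ×125, subtract): 7275·a = 92.00 → a = ∂h/∂x = +0.01265
Back-substitute: b = ∂h/∂y = +0.01780.
h(453897, 5502596) = 396.9 + (+0.01265)·(30) + (+0.01780)·(-205) = 396.9 +0.379 -3.649 = 393.630 m.

393.6 m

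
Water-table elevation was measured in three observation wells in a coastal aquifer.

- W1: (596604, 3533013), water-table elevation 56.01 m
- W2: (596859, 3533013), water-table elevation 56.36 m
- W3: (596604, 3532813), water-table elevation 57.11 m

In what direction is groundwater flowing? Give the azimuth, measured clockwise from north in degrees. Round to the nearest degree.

∂h/∂x = (56.36 − 56.01) / (596859 − 596604) = +0.001373
∂h/∂y = (57.11 − 56.01) / (3532813 − 3533013) = -0.005500
Flow direction (−∇h) has components (-0.001373 E, +0.005500 N).
Azimuth = atan2(E, N) = atan2(-0.001373, +0.005500) = 346.0° ≈ 346°.

346°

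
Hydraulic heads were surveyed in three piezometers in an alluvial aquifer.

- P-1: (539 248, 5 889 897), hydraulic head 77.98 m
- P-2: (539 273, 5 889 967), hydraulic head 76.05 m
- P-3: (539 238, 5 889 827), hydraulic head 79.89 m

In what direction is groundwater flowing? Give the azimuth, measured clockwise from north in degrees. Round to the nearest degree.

003°

Three-point gradient (reference P-1): Δ to P-2 = (25, 70, -1.93), Δ to P-3 = (-10, -70, +1.91).
∂h/∂x = -0.001333, ∂h/∂y = -0.02710 (det = -1050).
Flow direction (−∇h) has components (+0.001333 E, +0.02710 N).
Azimuth = atan2(E, N) = atan2(+0.001333, +0.02710) = 2.8° ≈ 003°.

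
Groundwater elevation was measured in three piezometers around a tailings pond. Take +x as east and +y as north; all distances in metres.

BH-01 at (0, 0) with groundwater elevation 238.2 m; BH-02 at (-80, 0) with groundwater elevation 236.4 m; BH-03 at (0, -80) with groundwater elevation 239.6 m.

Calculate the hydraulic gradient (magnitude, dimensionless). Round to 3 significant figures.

0.0285

∂h/∂x = (236.4 − 238.2) / (-80 − 0) = +0.02250
∂h/∂y = (239.6 − 238.2) / (-80 − 0) = -0.01750
|∇h| = √(0.02250² + -0.01750²) = 0.0285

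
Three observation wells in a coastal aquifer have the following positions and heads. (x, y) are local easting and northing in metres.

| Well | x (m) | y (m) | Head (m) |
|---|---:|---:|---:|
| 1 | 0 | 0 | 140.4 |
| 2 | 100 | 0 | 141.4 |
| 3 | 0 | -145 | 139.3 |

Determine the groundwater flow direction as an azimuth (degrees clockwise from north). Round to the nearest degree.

∂h/∂x = (141.4 − 140.4) / (100 − 0) = +0.01000
∂h/∂y = (139.3 − 140.4) / (-145 − 0) = +0.007586
Flow direction (−∇h) has components (-0.01000 E, -0.007586 N).
Azimuth = atan2(E, N) = atan2(-0.01000, -0.007586) = 232.8° ≈ 233°.

233°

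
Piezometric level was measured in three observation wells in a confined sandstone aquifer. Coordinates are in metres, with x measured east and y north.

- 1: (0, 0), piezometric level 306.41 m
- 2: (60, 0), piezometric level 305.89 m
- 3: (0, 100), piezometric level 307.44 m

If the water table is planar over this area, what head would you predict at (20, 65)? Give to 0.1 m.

∂h/∂x = (305.89 − 306.41) / (60 − 0) = -0.008667
∂h/∂y = (307.44 − 306.41) / (100 − 0) = +0.01030
h(20, 65) = 306.41 + (-0.008667)·(20) + (+0.01030)·(65) = 306.41 -0.173 +0.669 = 306.906 m.

306.9 m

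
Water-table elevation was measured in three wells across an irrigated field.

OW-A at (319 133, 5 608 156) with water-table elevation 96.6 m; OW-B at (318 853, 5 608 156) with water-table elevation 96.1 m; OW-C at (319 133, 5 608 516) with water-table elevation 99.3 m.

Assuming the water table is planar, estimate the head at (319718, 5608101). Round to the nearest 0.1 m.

∂h/∂x = (96.1 − 96.6) / (318853 − 319133) = +0.001786
∂h/∂y = (99.3 − 96.6) / (5608516 − 5608156) = +0.007500
h(319718, 5608101) = 96.6 + (+0.001786)·(585) + (+0.007500)·(-55) = 96.6 +1.045 -0.413 = 97.232 m.

97.2 m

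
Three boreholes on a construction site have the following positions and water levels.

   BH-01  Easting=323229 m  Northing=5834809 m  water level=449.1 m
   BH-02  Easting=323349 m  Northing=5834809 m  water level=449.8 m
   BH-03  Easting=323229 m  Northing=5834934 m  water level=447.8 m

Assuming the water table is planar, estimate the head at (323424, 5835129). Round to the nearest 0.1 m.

446.9 m

∂h/∂x = (449.8 − 449.1) / (323349 − 323229) = +0.005833
∂h/∂y = (447.8 − 449.1) / (5834934 − 5834809) = -0.01040
h(323424, 5835129) = 449.1 + (+0.005833)·(195) + (-0.01040)·(320) = 449.1 +1.137 -3.328 = 446.910 m.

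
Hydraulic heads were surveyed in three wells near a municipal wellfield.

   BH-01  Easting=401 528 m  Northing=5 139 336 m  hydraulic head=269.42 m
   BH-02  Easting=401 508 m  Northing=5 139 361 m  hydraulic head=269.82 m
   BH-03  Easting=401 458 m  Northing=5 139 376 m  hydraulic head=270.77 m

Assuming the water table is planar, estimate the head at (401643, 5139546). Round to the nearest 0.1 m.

267.5 m

With h = a·x + b·y + c and BH-01 as origin, the differences give:
  (-20)·a + 25·b = +0.40
  (-70)·a + 40·b = +1.35
Eliminate b (×40 and ×25, subtract): 950·a = -17.750 → a = ∂h/∂x = -0.01868
Back-substitute: b = ∂h/∂y = +0.001053.
h(401643, 5139546) = 269.42 + (-0.01868)·(115) + (+0.001053)·(210) = 269.42 -2.149 +0.221 = 267.492 m.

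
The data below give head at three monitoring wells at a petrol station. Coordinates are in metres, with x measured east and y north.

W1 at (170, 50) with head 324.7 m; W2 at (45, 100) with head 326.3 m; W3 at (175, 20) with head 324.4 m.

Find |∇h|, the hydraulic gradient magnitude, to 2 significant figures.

0.013

With h = a·x + b·y + c and W1 as origin, the differences give:
  (-125)·a + 50·b = +1.6
  5·a + (-30)·b = -0.3
Eliminate b (×(-30) and ×50, subtract): 3500·a = -33.00 → a = ∂h/∂x = -0.009429
Back-substitute: b = ∂h/∂y = +0.008429.
|∇h| = √(-0.009429² + 0.008429²) = 0.01265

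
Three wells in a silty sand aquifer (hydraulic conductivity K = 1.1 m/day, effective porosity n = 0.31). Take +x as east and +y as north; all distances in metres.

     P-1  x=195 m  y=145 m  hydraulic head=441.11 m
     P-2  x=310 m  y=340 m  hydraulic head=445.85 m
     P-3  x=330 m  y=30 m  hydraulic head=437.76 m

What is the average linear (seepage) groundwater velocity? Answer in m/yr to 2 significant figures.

Three-point gradient (reference P-1): Δ to P-2 = (115, 195, +4.74), Δ to P-3 = (135, -115, -3.35).
∂h/∂x = -0.002735, ∂h/∂y = +0.02592 (det = -39550).
|∇h| = √(-0.002735² + 0.02592²) = 0.02606
Seepage velocity v = K·i/n = 1.1 × 0.02606 / 0.31 = 0.09247 m/day = 33.77 m/yr.

34 m/yr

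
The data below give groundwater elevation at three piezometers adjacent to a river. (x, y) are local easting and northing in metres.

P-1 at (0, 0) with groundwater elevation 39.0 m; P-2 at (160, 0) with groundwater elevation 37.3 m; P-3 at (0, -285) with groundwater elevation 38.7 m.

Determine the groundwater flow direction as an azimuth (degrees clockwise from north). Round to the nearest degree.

∂h/∂x = (37.3 − 39.0) / (160 − 0) = -0.01063
∂h/∂y = (38.7 − 39.0) / (-285 − 0) = +0.001053
Flow direction (−∇h) has components (+0.01063 E, -0.001053 N).
Azimuth = atan2(E, N) = atan2(+0.01063, -0.001053) = 95.7° ≈ 096°.

096°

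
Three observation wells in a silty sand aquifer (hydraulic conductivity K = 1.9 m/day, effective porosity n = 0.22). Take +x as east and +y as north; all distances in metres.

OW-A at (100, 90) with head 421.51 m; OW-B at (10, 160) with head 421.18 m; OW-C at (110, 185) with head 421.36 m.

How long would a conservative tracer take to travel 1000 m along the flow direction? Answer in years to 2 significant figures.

110 years

With h = a·x + b·y + c and OW-A as origin, the differences give:
  (-90)·a + 70·b = -0.33
  10·a + 95·b = -0.15
Eliminate b (×95 and ×70, subtract): -9250·a = -20.850 → a = ∂h/∂x = +0.002254
Back-substitute: b = ∂h/∂y = -0.001816.
|∇h| = √(0.002254² + -0.001816²) = 0.002895
Seepage velocity v = K·i/n = 1.9 × 0.002895 / 0.22 = 0.025 m/day.
t = 1000 / 0.025 = 4e+04 days = 110 years.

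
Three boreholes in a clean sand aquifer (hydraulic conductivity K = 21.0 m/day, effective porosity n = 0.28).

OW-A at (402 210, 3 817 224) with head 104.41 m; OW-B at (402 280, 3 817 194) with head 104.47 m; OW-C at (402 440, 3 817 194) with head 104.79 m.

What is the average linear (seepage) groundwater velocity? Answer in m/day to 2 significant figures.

With h = a·x + b·y + c and OW-A as origin, the differences give:
  70·a + (-30)·b = +0.06
  230·a + (-30)·b = +0.38
Eliminate b (×(-30) and ×(-30), subtract): 4800·a = 9.600 → a = ∂h/∂x = +0.002000
Back-substitute: b = ∂h/∂y = +0.002667.
|∇h| = √(0.002000² + 0.002667²) = 0.003334
Seepage velocity v = K·i/n = 21.0 × 0.003334 / 0.28 = 0.25 m/day.

0.25 m/day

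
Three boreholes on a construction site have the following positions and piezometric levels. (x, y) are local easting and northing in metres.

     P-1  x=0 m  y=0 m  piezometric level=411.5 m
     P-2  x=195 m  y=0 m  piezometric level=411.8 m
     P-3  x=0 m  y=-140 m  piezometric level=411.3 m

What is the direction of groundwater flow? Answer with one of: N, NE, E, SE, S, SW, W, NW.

SW

∂h/∂x = (411.8 − 411.5) / (195 − 0) = +0.001538
∂h/∂y = (411.3 − 411.5) / (-140 − 0) = +0.001429
Flow = −∇h = (-0.001538 east, -0.001429 north), which points southwest.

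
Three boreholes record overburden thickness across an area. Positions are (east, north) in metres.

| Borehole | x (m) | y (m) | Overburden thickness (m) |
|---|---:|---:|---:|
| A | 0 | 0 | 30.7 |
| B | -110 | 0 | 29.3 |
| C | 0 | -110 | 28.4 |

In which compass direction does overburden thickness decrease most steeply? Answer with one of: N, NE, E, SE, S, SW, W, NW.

SW

∂d/∂x = (29.3 − 30.7) / (-110 − 0) = +0.01273
∂d/∂y = (28.4 − 30.7) / (-110 − 0) = +0.02091
Steepest decrease is along −∇f = (-0.01273 E, -0.02091 N) → southwest.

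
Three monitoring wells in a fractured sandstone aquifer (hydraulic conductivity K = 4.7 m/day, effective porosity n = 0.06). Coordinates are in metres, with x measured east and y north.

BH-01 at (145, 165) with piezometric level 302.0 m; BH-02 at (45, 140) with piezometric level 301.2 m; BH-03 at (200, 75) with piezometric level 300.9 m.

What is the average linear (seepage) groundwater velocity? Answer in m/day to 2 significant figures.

Differences from BH-01: to BH-02 (Δx, Δy, Δh) = (-100, -25, -0.8); to BH-03 = (55, -90, -1.1).
Solve a·Δx + b·Δy = Δh: det = (-100)·(-90) − 55·(-25) = 10375.
∂h/∂x = [(-0.8)·(-90) − (-1.1)·(-25)] / 10375 = +0.004289
∂h/∂y = [(-100)·(-1.1) − 55·(-0.8)] / 10375 = +0.01484
|∇h| = √(0.004289² + 0.01484²) = 0.01545
Seepage velocity v = K·i/n = 4.7 × 0.01545 / 0.06 = 1.21 m/day.

1.2 m/day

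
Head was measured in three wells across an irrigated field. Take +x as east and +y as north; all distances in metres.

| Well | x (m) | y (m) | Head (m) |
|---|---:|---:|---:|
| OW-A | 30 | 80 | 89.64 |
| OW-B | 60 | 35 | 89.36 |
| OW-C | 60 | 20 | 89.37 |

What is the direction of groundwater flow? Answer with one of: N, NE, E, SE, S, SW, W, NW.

Taking OW-A as reference: OW-B−OW-A = (30, -45, -0.28); OW-C−OW-A = (30, -60, -0.27).
Solve a·Δx + b·Δy = Δh: det = 30·(-60) − 30·(-45) = -450.
∂h/∂x = [(-0.28)·(-60) − (-0.27)·(-45)] / -450 = -0.01033
∂h/∂y = [30·(-0.27) − 30·(-0.28)] / -450 = -0.0006667
Flow = −∇h = (+0.01033 east, +0.0006667 north), which points east.

E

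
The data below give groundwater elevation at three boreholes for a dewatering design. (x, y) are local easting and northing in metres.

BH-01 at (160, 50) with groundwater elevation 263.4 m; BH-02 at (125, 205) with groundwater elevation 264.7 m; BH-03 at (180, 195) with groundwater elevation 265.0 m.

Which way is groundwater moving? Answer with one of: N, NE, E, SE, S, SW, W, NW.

With h = a·x + b·y + c and BH-01 as origin, the differences give:
  (-35)·a + 155·b = +1.3
  20·a + 145·b = +1.6
Eliminate b (×145 and ×155, subtract): -8175·a = -59.50 → a = ∂h/∂x = +0.007278
Back-substitute: b = ∂h/∂y = +0.01003.
Flow = −∇h = (-0.007278 east, -0.01003 north), which points southwest.

SW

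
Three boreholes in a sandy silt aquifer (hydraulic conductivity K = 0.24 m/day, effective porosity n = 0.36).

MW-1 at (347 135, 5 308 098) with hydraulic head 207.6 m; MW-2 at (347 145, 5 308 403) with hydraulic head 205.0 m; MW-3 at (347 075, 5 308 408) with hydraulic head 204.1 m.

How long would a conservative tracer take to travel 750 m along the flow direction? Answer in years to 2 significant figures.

With h = a·x + b·y + c and MW-1 as origin, the differences give:
  10·a + 305·b = -2.6
  (-60)·a + 310·b = -3.5
Eliminate b (×310 and ×305, subtract): 21400·a = 261.50 → a = ∂h/∂x = +0.01222
Back-substitute: b = ∂h/∂y = -0.008925.
|∇h| = √(0.01222² + -0.008925²) = 0.01513
Seepage velocity v = K·i/n = 0.24 × 0.01513 / 0.36 = 0.01009 m/day.
t = 750 / 0.01009 = 7.433e+04 days = 204 years.

200 years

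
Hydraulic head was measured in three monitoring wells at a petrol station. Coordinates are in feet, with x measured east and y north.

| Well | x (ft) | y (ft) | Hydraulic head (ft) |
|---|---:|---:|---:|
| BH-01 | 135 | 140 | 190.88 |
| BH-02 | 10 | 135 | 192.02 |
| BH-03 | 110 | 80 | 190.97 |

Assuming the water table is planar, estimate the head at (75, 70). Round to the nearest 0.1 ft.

Taking BH-01 as reference: BH-02−BH-01 = (-125, -5, +1.14); BH-03−BH-01 = (-25, -60, +0.09).
Determinant of the coordinate differences = (-125)·(-60) − (-25)·(-5) = 7375.
∂h/∂x = [(+1.14)·(-60) − (+0.09)·(-5)] / 7375 = -0.009214
∂h/∂y = [(-125)·(+0.09) − (-25)·(+1.14)] / 7375 = +0.002339
h(75, 70) = 190.88 + (-0.009214)·(-60) + (+0.002339)·(-70) = 190.88 +0.553 -0.164 = 191.269 ft.

191.3 ft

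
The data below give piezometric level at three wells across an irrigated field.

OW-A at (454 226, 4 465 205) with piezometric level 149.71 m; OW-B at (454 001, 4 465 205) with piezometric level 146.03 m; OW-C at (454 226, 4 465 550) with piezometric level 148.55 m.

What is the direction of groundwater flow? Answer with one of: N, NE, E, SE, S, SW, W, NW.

W

∂h/∂x = (146.03 − 149.71) / (454001 − 454226) = +0.01636
∂h/∂y = (148.55 − 149.71) / (4465550 − 4465205) = -0.003362
Flow = −∇h = (-0.01636 east, +0.003362 north), which points west.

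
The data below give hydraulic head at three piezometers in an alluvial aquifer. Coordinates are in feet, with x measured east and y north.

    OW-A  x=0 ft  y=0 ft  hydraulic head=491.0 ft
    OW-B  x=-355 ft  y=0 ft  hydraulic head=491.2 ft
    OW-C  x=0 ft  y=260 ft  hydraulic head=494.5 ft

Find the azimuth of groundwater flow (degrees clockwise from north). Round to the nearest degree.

∂h/∂x = (491.2 − 491.0) / (-355 − 0) = -0.0005634
∂h/∂y = (494.5 − 491.0) / (260 − 0) = +0.01346
Flow direction (−∇h) has components (+0.0005634 E, -0.01346 N).
Azimuth = atan2(E, N) = atan2(+0.0005634, -0.01346) = 177.6° ≈ 178°.

178°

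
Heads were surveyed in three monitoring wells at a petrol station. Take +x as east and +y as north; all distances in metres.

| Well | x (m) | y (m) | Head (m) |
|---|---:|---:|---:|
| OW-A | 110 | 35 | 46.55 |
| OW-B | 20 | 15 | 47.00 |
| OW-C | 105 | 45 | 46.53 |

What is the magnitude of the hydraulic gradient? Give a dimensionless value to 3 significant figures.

Three-point gradient (reference OW-A): Δ to OW-B = (-90, -20, +0.45), Δ to OW-C = (-5, 10, -0.02).
∂h/∂x = -0.004100, ∂h/∂y = -0.004050 (det = -1000).
|∇h| = √(-0.004100² + -0.004050²) = 0.005763

0.00576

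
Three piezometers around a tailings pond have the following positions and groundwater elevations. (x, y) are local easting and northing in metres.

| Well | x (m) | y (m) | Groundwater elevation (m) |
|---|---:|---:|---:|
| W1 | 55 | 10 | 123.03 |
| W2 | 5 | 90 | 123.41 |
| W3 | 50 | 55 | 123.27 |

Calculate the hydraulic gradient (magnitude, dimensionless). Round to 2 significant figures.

With h = a·x + b·y + c and W1 as origin, the differences give:
  (-50)·a + 80·b = +0.38
  (-5)·a + 45·b = +0.24
Eliminate b (×45 and ×80, subtract): -1850·a = -2.100 → a = ∂h/∂x = +0.001135
Back-substitute: b = ∂h/∂y = +0.005459.
|∇h| = √(0.001135² + 0.005459²) = 0.005576

0.0056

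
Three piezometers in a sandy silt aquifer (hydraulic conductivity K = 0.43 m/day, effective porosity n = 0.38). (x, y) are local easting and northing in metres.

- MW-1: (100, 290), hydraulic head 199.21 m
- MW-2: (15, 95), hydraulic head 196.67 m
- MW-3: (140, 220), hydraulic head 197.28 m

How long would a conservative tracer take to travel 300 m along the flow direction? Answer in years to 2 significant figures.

30 years

With h = a·x + b·y + c and MW-1 as origin, the differences give:
  (-85)·a + (-195)·b = -2.54
  40·a + (-70)·b = -1.93
Eliminate b (×(-70) and ×(-195), subtract): 13750·a = -198.550 → a = ∂h/∂x = -0.01444
Back-substitute: b = ∂h/∂y = +0.01932.
|∇h| = √(-0.01444² + 0.01932²) = 0.02412
Seepage velocity v = K·i/n = 0.43 × 0.02412 / 0.38 = 0.02729 m/day.
t = 300 / 0.02729 = 1.099e+04 days = 30.1 years.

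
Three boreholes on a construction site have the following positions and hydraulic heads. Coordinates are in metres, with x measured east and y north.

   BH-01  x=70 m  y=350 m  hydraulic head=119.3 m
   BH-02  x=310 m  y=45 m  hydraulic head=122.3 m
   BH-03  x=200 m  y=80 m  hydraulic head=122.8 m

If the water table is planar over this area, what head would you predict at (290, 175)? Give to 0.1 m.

120.2 m

With h = a·x + b·y + c and BH-01 as origin, the differences give:
  240·a + (-305)·b = +3.0
  130·a + (-270)·b = +3.5
Eliminate b (×(-270) and ×(-305), subtract): -25150·a = 257.50 → a = ∂h/∂x = -0.01024
Back-substitute: b = ∂h/∂y = -0.01789.
h(290, 175) = 119.3 + (-0.01024)·(220) + (-0.01789)·(-175) = 119.3 -2.252 +3.131 = 120.179 m.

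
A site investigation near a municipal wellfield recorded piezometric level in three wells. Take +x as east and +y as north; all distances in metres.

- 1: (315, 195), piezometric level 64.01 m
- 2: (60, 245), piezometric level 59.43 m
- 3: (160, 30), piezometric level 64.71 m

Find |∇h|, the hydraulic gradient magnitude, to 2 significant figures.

0.023

Differences from 1: to 2 (Δx, Δy, Δh) = (-255, 50, -4.58); to 3 = (-155, -165, +0.70).
Solve a·Δx + b·Δy = Δh: det = (-255)·(-165) − (-155)·50 = 49825.
∂h/∂x = [(-4.58)·(-165) − (+0.70)·50] / 49825 = +0.01446
∂h/∂y = [(-255)·(+0.70) − (-155)·(-4.58)] / 49825 = -0.01783
|∇h| = √(0.01446² + -0.01783²) = 0.02296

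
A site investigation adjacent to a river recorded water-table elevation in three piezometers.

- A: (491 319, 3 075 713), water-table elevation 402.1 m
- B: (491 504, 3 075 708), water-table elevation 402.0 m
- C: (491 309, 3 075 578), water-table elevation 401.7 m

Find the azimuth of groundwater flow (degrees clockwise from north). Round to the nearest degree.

171°

Differences from A: to B (Δx, Δy, Δh) = (185, -5, -0.1); to C = (-10, -135, -0.4).
Determinant of the coordinate differences = 185·(-135) − (-10)·(-5) = -25025.
∂h/∂x = [(-0.1)·(-135) − (-0.4)·(-5)] / -25025 = -0.0004595
∂h/∂y = [185·(-0.4) − (-10)·(-0.1)] / -25025 = +0.002997
Flow direction (−∇h) has components (+0.0004595 E, -0.002997 N).
Azimuth = atan2(E, N) = atan2(+0.0004595, -0.002997) = 171.3° ≈ 171°.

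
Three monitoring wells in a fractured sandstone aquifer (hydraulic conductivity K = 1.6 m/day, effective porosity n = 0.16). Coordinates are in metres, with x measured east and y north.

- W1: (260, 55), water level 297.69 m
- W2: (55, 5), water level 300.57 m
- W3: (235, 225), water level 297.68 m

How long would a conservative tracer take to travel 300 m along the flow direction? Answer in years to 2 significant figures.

With h = a·x + b·y + c and W1 as origin, the differences give:
  (-205)·a + (-50)·b = +2.88
  (-25)·a + 170·b = -0.01
Eliminate b (×170 and ×(-50), subtract): -36100·a = 489.100 → a = ∂h/∂x = -0.01355
Back-substitute: b = ∂h/∂y = -0.002051.
|∇h| = √(-0.01355² + -0.002051²) = 0.0137
Seepage velocity v = K·i/n = 1.6 × 0.0137 / 0.16 = 0.137 m/day.
t = 300 / 0.137 = 2190 days = 6 years.

6.0 years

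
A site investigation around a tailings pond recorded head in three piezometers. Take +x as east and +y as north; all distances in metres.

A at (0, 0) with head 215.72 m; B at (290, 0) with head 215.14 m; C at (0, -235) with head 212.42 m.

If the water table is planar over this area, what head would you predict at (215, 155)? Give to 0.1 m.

217.5 m

∂h/∂x = (215.14 − 215.72) / (290 − 0) = -0.002000
∂h/∂y = (212.42 − 215.72) / (-235 − 0) = +0.01404
h(215, 155) = 215.72 + (-0.002000)·(215) + (+0.01404)·(155) = 215.72 -0.430 +2.177 = 217.467 m.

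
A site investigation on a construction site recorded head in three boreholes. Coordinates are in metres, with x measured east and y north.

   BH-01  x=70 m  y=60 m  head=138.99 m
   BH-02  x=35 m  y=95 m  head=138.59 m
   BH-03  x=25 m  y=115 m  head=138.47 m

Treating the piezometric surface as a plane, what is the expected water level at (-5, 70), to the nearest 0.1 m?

Taking BH-01 as reference: BH-02−BH-01 = (-35, 35, -0.40); BH-03−BH-01 = (-45, 55, -0.52).
Determinant of the coordinate differences = (-35)·55 − (-45)·35 = -350.
∂h/∂x = [(-0.40)·55 − (-0.52)·35] / -350 = +0.01086
∂h/∂y = [(-35)·(-0.52) − (-45)·(-0.40)] / -350 = -0.0005714
h(-5, 70) = 138.99 + (+0.01086)·(-75) + (-0.0005714)·(10) = 138.99 -0.814 -0.006 = 138.170 m.

138.2 m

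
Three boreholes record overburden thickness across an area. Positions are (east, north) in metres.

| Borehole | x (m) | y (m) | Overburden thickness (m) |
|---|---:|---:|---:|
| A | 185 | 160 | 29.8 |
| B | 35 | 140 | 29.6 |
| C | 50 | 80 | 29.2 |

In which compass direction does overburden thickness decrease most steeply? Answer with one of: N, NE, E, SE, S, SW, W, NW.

Taking A as reference: B−A = (-150, -20, -0.2); C−A = (-135, -80, -0.6).
Solve a·Δx + b·Δy = Δd: det = (-150)·(-80) − (-135)·(-20) = 9300.
∂d/∂x = [(-0.2)·(-80) − (-0.6)·(-20)] / 9300 = +0.0004301
∂d/∂y = [(-150)·(-0.6) − (-135)·(-0.2)] / 9300 = +0.006774
Steepest decrease is along −∇f = (-0.0004301 E, -0.006774 N) → south.

S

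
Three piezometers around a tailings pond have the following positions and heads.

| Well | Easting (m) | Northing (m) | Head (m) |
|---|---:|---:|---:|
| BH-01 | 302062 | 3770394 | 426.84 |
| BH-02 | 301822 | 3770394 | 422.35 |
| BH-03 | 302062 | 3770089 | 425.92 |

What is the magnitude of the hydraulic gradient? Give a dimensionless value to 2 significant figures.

∂h/∂x = (422.35 − 426.84) / (301822 − 302062) = +0.01871
∂h/∂y = (425.92 − 426.84) / (3770089 − 3770394) = +0.003016
|∇h| = √(0.01871² + 0.003016²) = 0.01895

0.019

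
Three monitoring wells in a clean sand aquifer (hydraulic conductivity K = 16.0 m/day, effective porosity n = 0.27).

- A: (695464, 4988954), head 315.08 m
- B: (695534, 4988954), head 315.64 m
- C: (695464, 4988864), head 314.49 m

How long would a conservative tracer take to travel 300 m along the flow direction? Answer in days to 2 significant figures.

∂h/∂x = (315.64 − 315.08) / (695534 − 695464) = +0.008000
∂h/∂y = (314.49 − 315.08) / (4988864 − 4988954) = +0.006556
|∇h| = √(0.008000² + 0.006556²) = 0.01034
Seepage velocity v = K·i/n = 16.0 × 0.01034 / 0.27 = 0.6127 m/day.
t = 300 / 0.6127 = 489.6 days.

490 days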